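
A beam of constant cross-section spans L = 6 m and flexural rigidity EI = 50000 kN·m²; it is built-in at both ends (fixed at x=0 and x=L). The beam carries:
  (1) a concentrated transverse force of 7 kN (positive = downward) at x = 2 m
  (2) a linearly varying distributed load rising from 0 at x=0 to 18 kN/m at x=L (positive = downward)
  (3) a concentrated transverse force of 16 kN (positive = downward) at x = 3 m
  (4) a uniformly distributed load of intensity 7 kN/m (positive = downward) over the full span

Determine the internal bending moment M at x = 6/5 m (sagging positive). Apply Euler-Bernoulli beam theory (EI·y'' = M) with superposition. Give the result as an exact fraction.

M(6/5) = -783/125 kN·m

Load 1 — point force P=7 kN at a=2 m (b=L-a=4):
  M_1 = Pb²(3a+b)x/L³ - Pab²/L²  [x≤a] = 7·4²·(3·2+4)·(6/5)/6³ - 7·2·4²/6² = 0 kN·m
Load 2 — triangular load w₀=18 kN/m (0→w₀ over full span):
  M_2 = 3w₀Lx/20 - w₀L²/30 - w₀x³/(6L) = 3·18·6·(6/5)/20 - 18·6²/30 - 18·(6/5)³/(6·6) = -378/125 kN·m
Load 3 — point force P=16 kN at a=3 m (b=L-a=3):
  M_3 = Pb²(3a+b)x/L³ - Pab²/L²  [x≤a] = 16·3²·(3·3+3)·(6/5)/6³ - 16·3·3²/6² = -12/5 kN·m
Load 4 — uniform load w=7 kN/m over full span:
  M_4 = wLx/2 - wL²/12 - wx²/2 = 7·6·(6/5)/2 - 7·6²/12 - 7·(6/5)²/2 = -21/25 kN·m
Superposition: M = Σ M_i = -783/125 kN·m ≈ -6.264000 kN·m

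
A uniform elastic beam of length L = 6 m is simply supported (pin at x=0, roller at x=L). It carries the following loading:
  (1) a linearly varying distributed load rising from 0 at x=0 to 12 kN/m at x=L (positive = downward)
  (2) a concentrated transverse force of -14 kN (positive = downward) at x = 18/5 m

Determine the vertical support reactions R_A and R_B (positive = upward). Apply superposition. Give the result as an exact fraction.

R_A = 32/5 kN, R_B = 78/5 kN

Load 1 — triangular load w₀=12 kN/m (0→w₀ over full span):
  R_A = w₀L/6 = 12·6/6 = 12 kN
  R_B = w₀L/3 = 12·6/3 = 24 kN
Load 2 — point force P=-14 kN at a=18/5 m (b=L-a=12/5):
  R_A = Pb/L = (-14)·(12/5)/6 = -28/5 kN
  R_B = Pa/L = (-14)·(18/5)/6 = -42/5 kN
Superposition: R_A = 32/5 kN, R_B = 78/5 kN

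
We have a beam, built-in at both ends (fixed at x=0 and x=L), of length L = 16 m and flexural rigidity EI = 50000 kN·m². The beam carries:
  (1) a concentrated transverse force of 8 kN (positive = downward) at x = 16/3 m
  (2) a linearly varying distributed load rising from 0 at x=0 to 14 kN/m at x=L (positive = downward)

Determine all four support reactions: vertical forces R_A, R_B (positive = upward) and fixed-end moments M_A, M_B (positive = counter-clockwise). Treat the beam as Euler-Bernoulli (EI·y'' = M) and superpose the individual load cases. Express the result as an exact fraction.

Load 1 — point force P=8 kN at a=16/3 m (b=L-a=32/3):
  R_A = Pb²(3a+b)/L³ = 8·(32/3)²·(3·(16/3)+(32/3))/16³ = 160/27 kN
  M_A = Pab²/L² = 8·(16/3)·(32/3)²/16² = 512/27 kN·m
  R_B = Pa²(a+3b)/L³ = 8·(16/3)²·((16/3)+3·(32/3))/16³ = 56/27 kN
  M_B = -Pa²b/L² = -8·(16/3)²·(32/3)/16² = -256/27 kN·m
Load 2 — triangular load w₀=14 kN/m (0→w₀ over full span):
  R_A = 3w₀L/20 = 3·14·16/20 = 168/5 kN
  M_A = w₀L²/30 = 14·16²/30 = 1792/15 kN·m
  R_B = 7w₀L/20 = 7·14·16/20 = 392/5 kN
  M_B = -w₀L²/20 = -14·16²/20 = -896/5 kN·m
Superposition: R_A = 5336/135 kN, M_A = 18688/135 kN·m, R_B = 10864/135 kN, M_B = -25472/135 kN·m

R_A = 5336/135 kN, M_A = 18688/135 kN·m, R_B = 10864/135 kN, M_B = -25472/135 kN·m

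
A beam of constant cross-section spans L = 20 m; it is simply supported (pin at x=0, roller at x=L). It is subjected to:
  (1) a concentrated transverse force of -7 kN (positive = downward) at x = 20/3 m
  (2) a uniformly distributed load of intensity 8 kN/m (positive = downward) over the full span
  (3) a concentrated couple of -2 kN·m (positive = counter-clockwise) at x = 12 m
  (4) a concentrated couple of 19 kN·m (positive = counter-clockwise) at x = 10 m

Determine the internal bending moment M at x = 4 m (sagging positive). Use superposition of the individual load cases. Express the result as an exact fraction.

M(4) = 3611/15 kN·m

Load 1 — point force P=-7 kN at a=20/3 m (b=L-a=40/3):
  M_1 = Pbx/L  [x≤a] = (-7)·(40/3)·4/20 = -56/3 kN·m
Load 2 — uniform load w=8 kN/m over full span:
  M_2 = wx(L-x)/2 = 8·4·(20-4)/2 = 256 kN·m
Load 3 — applied couple M₀=-2 kN·m at a=12 m (b=L-a=8):
  M_3 = M₀x/L  [x≤a] = (-2)·4/20 = -2/5 kN·m
Load 4 — applied couple M₀=19 kN·m at a=10 m (b=L-a=10):
  M_4 = M₀x/L  [x≤a] = 19·4/20 = 19/5 kN·m
Superposition: M = Σ M_i = 3611/15 kN·m ≈ 240.733333 kN·m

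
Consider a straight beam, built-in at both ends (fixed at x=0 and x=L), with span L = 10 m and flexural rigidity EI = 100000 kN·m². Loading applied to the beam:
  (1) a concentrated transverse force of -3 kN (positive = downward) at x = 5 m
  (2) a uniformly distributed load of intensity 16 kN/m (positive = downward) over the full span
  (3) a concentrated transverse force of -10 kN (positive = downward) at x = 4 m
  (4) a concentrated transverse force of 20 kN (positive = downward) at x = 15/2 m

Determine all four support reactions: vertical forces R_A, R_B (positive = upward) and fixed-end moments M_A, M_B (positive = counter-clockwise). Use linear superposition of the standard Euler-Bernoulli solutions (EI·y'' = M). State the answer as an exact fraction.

R_A = 15029/200 kN, M_A = 14947/120 kN·m, R_B = 18371/200 kN, M_B = -17773/120 kN·m

Load 1 — point force P=-3 kN at a=5 m (b=L-a=5):
  R_A = Pb²(3a+b)/L³ = (-3)·5²·(3·5+5)/10³ = -3/2 kN
  M_A = Pab²/L² = (-3)·5·5²/10² = -15/4 kN·m
  R_B = Pa²(a+3b)/L³ = (-3)·5²·(5+3·5)/10³ = -3/2 kN
  M_B = -Pa²b/L² = -(-3)·5²·5/10² = 15/4 kN·m
Load 2 — uniform load w=16 kN/m over full span:
  R_A = wL/2 = 16·10/2 = 80 kN
  M_A = wL²/12 = 16·10²/12 = 400/3 kN·m
  R_B = wL/2 = 16·10/2 = 80 kN
  M_B = -wL²/12 = -16·10²/12 = -400/3 kN·m
Load 3 — point force P=-10 kN at a=4 m (b=L-a=6):
  R_A = Pb²(3a+b)/L³ = (-10)·6²·(3·4+6)/10³ = -162/25 kN
  M_A = Pab²/L² = (-10)·4·6²/10² = -72/5 kN·m
  R_B = Pa²(a+3b)/L³ = (-10)·4²·(4+3·6)/10³ = -88/25 kN
  M_B = -Pa²b/L² = -(-10)·4²·6/10² = 48/5 kN·m
Load 4 — point force P=20 kN at a=15/2 m (b=L-a=5/2):
  R_A = Pb²(3a+b)/L³ = 20·(5/2)²·(3·(15/2)+(5/2))/10³ = 25/8 kN
  M_A = Pab²/L² = 20·(15/2)·(5/2)²/10² = 75/8 kN·m
  R_B = Pa²(a+3b)/L³ = 20·(15/2)²·((15/2)+3·(5/2))/10³ = 135/8 kN
  M_B = -Pa²b/L² = -20·(15/2)²·(5/2)/10² = -225/8 kN·m
Superposition: R_A = 15029/200 kN, M_A = 14947/120 kN·m, R_B = 18371/200 kN, M_B = -17773/120 kN·m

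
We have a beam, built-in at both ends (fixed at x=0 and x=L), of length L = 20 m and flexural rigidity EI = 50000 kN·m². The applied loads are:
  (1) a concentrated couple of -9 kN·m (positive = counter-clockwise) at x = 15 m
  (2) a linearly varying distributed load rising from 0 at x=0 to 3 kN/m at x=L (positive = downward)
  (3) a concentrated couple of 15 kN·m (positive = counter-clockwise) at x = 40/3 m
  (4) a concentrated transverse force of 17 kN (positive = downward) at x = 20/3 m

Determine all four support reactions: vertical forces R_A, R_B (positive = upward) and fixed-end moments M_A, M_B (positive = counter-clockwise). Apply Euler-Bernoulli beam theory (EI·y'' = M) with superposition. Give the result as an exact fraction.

Load 1 — applied couple M₀=-9 kN·m at a=15 m (b=L-a=5):
  R_A = 6M₀ab/L³ = 6·(-9)·15·5/20³ = -81/160 kN
  M_A = M₀b(2a-b)/L² = (-9)·5·(2·15-5)/20² = -45/16 kN·m
  R_B = -6M₀ab/L³ = -6·(-9)·15·5/20³ = 81/160 kN
  M_B = M₀a(2b-a)/L² = (-9)·15·(2·5-15)/20² = 27/16 kN·m
Load 2 — triangular load w₀=3 kN/m (0→w₀ over full span):
  R_A = 3w₀L/20 = 3·3·20/20 = 9 kN
  M_A = w₀L²/30 = 3·20²/30 = 40 kN·m
  R_B = 7w₀L/20 = 7·3·20/20 = 21 kN
  M_B = -w₀L²/20 = -3·20²/20 = -60 kN·m
Load 3 — applied couple M₀=15 kN·m at a=40/3 m (b=L-a=20/3):
  R_A = 6M₀ab/L³ = 6·15·(40/3)·(20/3)/20³ = 1 kN
  M_A = M₀b(2a-b)/L² = 15·(20/3)·(2·(40/3)-(20/3))/20² = 5 kN·m
  R_B = -6M₀ab/L³ = -6·15·(40/3)·(20/3)/20³ = -1 kN
  M_B = M₀a(2b-a)/L² = 15·(40/3)·(2·(20/3)-(40/3))/20² = 0 kN·m
Load 4 — point force P=17 kN at a=20/3 m (b=L-a=40/3):
  R_A = Pb²(3a+b)/L³ = 17·(40/3)²·(3·(20/3)+(40/3))/20³ = 340/27 kN
  M_A = Pab²/L² = 17·(20/3)·(40/3)²/20² = 1360/27 kN·m
  R_B = Pa²(a+3b)/L³ = 17·(20/3)²·((20/3)+3·(40/3))/20³ = 119/27 kN
  M_B = -Pa²b/L² = -17·(20/3)²·(40/3)/20² = -680/27 kN·m
Superposition: R_A = 95413/4320 kN, M_A = 39985/432 kN·m, R_B = 107627/4320 kN, M_B = -36071/432 kN·m

R_A = 95413/4320 kN, M_A = 39985/432 kN·m, R_B = 107627/4320 kN, M_B = -36071/432 kN·m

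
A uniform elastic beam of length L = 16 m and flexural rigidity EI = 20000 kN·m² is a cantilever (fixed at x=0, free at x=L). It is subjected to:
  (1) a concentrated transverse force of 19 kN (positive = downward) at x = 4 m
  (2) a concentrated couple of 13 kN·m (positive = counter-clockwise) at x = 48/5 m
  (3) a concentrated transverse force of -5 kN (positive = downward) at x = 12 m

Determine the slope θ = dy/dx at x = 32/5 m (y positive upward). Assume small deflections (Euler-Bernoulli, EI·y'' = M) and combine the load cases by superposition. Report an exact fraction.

Load 1 — point force P=19 kN at a=4 m (b=L-a=12):
  θ_1 = -Pa²/(2EI)  [x>a] = -19·4²/(2·20000) = -19/2500 rad
Load 2 — applied couple M₀=13 kN·m at a=48/5 m (b=L-a=32/5):
  θ_2 = M₀x/EI  [x≤a] = 13·(32/5)/20000 = 13/3125 rad
Load 3 — point force P=-5 kN at a=12 m (b=L-a=4):
  θ_3 = -Px(2a-x)/(2EI)  [x≤a] = -(-5)·(32/5)·(2·12-(32/5))/(2·20000) = 44/3125 rad
Superposition: θ = Σ θ_i = 133/12500 rad ≈ 0.010640 rad

θ(32/5) = 133/12500 rad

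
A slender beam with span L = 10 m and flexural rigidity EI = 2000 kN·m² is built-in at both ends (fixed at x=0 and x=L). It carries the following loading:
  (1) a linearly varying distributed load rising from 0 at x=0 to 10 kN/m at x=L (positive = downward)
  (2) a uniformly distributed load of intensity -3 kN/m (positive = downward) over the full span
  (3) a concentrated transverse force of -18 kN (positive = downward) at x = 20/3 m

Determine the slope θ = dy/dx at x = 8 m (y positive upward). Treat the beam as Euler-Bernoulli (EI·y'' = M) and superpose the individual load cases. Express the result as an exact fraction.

θ(8) = -1/250 rad

Load 1 — triangular load w₀=10 kN/m (0→w₀ over full span):
  θ_1 = -w₀(2x(L-x)(L-2x)(x+2L)+x²(L-x)²)/(120LEI) = -10·(2·8·(10-8)·(10-2·8)·(8+2·10)+8²·(10-8)²)/(120·10·2000) = 8/375 rad
Load 2 — uniform load w=-3 kN/m over full span:
  θ_2 = -wx(L-x)(L-2x)/(12EI) = -(-3)·8·(10-8)·(10-2·8)/(12·2000) = -3/250 rad
Load 3 — point force P=-18 kN at a=20/3 m (b=L-a=10/3):
  θ_3 = Pa²(L-x)(2bL-(3b+a)(L-x))/(2L³EI)  [x>a] = (-18)·(20/3)²·(10-8)·(2·(10/3)·10-(3·(10/3)+(20/3))·(10-8))/(2·10³·2000) = -1/75 rad
Superposition: θ = Σ θ_i = -1/250 rad ≈ -0.004000 rad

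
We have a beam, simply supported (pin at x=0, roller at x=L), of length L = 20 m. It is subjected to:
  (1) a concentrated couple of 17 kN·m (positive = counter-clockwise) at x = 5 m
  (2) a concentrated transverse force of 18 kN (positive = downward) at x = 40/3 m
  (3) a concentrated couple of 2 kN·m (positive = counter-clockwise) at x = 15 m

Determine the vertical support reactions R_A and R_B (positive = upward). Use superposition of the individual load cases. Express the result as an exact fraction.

Load 1 — applied couple M₀=17 kN·m at a=5 m (b=L-a=15):
  R_A = M₀/L = 17/20 kN
  R_B = -M₀/L = -17/20 kN
Load 2 — point force P=18 kN at a=40/3 m (b=L-a=20/3):
  R_A = Pb/L = 18·(20/3)/20 = 6 kN
  R_B = Pa/L = 18·(40/3)/20 = 12 kN
Load 3 — applied couple M₀=2 kN·m at a=15 m (b=L-a=5):
  R_A = M₀/L = 2/20 = 1/10 kN
  R_B = -M₀/L = -2/20 = -1/10 kN
Superposition: R_A = 139/20 kN, R_B = 221/20 kN

R_A = 139/20 kN, R_B = 221/20 kN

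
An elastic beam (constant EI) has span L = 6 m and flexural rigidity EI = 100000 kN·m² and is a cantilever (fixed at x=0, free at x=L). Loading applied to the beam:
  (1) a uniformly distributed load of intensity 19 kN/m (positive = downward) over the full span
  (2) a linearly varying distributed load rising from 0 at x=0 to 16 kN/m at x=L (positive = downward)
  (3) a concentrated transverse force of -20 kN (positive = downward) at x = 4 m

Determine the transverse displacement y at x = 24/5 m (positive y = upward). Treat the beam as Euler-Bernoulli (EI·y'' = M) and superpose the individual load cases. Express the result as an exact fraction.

y(24/5) = -4523294/146484375 m

Load 1 — uniform load w=19 kN/m over full span:
  y_1 = -wx²(x²-4Lx+6L²)/(24EI) = -19·(24/5)²·((24/5)²-4·6·(24/5)+6·6²)/(24·100000) = -44118/1953125 m
Load 2 — triangular load w₀=16 kN/m (0→w₀ over full span):
  y_2 = (w₀Lx³/12-w₀L²x²/6-w₀x⁵/(120L))/EI = (16·6·(24/5)³/12-16·6²·(24/5)²/6-16·(24/5)⁵/(120·6))/100000 = -675648/48828125 m
Load 3 — point force P=-20 kN at a=4 m (b=L-a=2):
  y_3 = -Pa²(3x-a)/(6EI)  [x>a] = -(-20)·4²·(3·(24/5)-4)/(6·100000) = 52/9375 m
Superposition: y = Σ y_i = -4523294/146484375 m ≈ -0.030879 m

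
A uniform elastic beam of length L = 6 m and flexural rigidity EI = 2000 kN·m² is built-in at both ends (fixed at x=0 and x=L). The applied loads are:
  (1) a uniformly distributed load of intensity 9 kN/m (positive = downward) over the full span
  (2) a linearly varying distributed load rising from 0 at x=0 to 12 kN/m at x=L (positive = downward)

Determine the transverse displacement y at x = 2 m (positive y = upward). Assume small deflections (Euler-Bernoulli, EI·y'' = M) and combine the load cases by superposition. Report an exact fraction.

y(2) = -73/3750 m

Load 1 — uniform load w=9 kN/m over full span:
  y_1 = -wx²(L-x)²/(24EI) = -9·2²·(6-2)²/(24·2000) = -3/250 m
Load 2 — triangular load w₀=12 kN/m (0→w₀ over full span):
  y_2 = -w₀x²(L-x)²(x+2L)/(120LEI) = -12·2²·(6-2)²·(2+2·6)/(120·6·2000) = -14/1875 m
Superposition: y = Σ y_i = -73/3750 m ≈ -0.019467 m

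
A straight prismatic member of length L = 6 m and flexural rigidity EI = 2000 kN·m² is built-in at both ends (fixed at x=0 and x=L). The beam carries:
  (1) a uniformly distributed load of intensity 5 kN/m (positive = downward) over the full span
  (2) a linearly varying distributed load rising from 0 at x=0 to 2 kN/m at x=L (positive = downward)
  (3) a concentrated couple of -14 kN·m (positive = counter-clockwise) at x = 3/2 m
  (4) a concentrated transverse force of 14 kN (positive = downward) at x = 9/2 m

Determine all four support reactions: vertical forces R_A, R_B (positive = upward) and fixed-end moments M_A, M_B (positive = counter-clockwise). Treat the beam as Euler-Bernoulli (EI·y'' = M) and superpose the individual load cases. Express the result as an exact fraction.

R_A = 1309/80 kN, M_A = 1917/80 kN·m, R_B = 2691/80 kN, M_B = -2783/80 kN·m

Load 1 — uniform load w=5 kN/m over full span:
  R_A = wL/2 = 5·6/2 = 15 kN
  M_A = wL²/12 = 5·6²/12 = 15 kN·m
  R_B = wL/2 = 5·6/2 = 15 kN
  M_B = -wL²/12 = -5·6²/12 = -15 kN·m
Load 2 — triangular load w₀=2 kN/m (0→w₀ over full span):
  R_A = 3w₀L/20 = 3·2·6/20 = 9/5 kN
  M_A = w₀L²/30 = 2·6²/30 = 12/5 kN·m
  R_B = 7w₀L/20 = 7·2·6/20 = 21/5 kN
  M_B = -w₀L²/20 = -2·6²/20 = -18/5 kN·m
Load 3 — applied couple M₀=-14 kN·m at a=3/2 m (b=L-a=9/2):
  R_A = 6M₀ab/L³ = 6·(-14)·(3/2)·(9/2)/6³ = -21/8 kN
  M_A = M₀b(2a-b)/L² = (-14)·(9/2)·(2·(3/2)-(9/2))/6² = 21/8 kN·m
  R_B = -6M₀ab/L³ = -6·(-14)·(3/2)·(9/2)/6³ = 21/8 kN
  M_B = M₀a(2b-a)/L² = (-14)·(3/2)·(2·(9/2)-(3/2))/6² = -35/8 kN·m
Load 4 — point force P=14 kN at a=9/2 m (b=L-a=3/2):
  R_A = Pb²(3a+b)/L³ = 14·(3/2)²·(3·(9/2)+(3/2))/6³ = 35/16 kN
  M_A = Pab²/L² = 14·(9/2)·(3/2)²/6² = 63/16 kN·m
  R_B = Pa²(a+3b)/L³ = 14·(9/2)²·((9/2)+3·(3/2))/6³ = 189/16 kN
  M_B = -Pa²b/L² = -14·(9/2)²·(3/2)/6² = -189/16 kN·m
Superposition: R_A = 1309/80 kN, M_A = 1917/80 kN·m, R_B = 2691/80 kN, M_B = -2783/80 kN·m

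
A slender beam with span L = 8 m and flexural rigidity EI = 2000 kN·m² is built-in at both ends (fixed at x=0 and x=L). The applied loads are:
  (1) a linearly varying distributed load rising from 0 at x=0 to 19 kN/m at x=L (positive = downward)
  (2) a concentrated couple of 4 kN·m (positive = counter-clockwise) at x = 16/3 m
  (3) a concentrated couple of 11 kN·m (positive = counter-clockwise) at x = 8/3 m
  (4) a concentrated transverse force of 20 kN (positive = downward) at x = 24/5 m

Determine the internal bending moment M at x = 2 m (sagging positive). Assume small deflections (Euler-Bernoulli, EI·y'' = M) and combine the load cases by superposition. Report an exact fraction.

Load 1 — triangular load w₀=19 kN/m (0→w₀ over full span):
  M_1 = 3w₀Lx/20 - w₀L²/30 - w₀x³/(6L) = 3·19·8·2/20 - 19·8²/30 - 19·2³/(6·8) = 19/10 kN·m
Load 2 — applied couple M₀=4 kN·m at a=16/3 m (b=L-a=8/3):
  M_2 = R_Ax - M_A  [x≤a] with R_A=2/3, M_A=4/3 = (2/3)·2 - (4/3) = 0 kN·m
Load 3 — applied couple M₀=11 kN·m at a=8/3 m (b=L-a=16/3):
  M_3 = R_Ax - M_A  [x≤a] with R_A=11/6, M_A=0 = (11/6)·2 - 0 = 11/3 kN·m
Load 4 — point force P=20 kN at a=24/5 m (b=L-a=16/5):
  M_4 = Pb²(3a+b)x/L³ - Pab²/L²  [x≤a] = 20·(16/5)²·(3·(24/5)+(16/5))·2/8³ - 20·(24/5)·(16/5)²/8² = -32/25 kN·m
Superposition: M = Σ M_i = 643/150 kN·m ≈ 4.286667 kN·m

M(2) = 643/150 kN·m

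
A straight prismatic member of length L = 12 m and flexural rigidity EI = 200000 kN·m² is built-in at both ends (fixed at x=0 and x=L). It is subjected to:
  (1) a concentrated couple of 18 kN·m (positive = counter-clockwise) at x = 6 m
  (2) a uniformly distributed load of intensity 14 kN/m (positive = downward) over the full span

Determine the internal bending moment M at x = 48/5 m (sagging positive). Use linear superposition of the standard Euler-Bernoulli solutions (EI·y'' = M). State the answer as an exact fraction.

Load 1 — applied couple M₀=18 kN·m at a=6 m (b=L-a=6):
  M_1 = R_Ax - M_A - M₀  [x>a] with R_A=9/4, M_A=9/2 = (9/4)·(48/5) - (9/2) - 18 = -9/10 kN·m
Load 2 — uniform load w=14 kN/m over full span:
  M_2 = wLx/2 - wL²/12 - wx²/2 = 14·12·(48/5)/2 - 14·12²/12 - 14·(48/5)²/2 = -168/25 kN·m
Superposition: M = Σ M_i = -381/50 kN·m ≈ -7.620000 kN·m

M(48/5) = -381/50 kN·m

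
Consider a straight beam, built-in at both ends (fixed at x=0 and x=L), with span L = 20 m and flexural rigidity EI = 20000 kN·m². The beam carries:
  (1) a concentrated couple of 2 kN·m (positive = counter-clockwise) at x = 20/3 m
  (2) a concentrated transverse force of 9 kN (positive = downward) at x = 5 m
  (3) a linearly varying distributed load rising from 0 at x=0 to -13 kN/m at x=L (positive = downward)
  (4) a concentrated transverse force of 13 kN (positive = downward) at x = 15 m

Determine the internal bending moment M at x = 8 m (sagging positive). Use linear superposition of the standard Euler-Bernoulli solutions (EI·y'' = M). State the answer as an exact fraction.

M(8) = -2149/30 kN·m

Load 1 — applied couple M₀=2 kN·m at a=20/3 m (b=L-a=40/3):
  M_1 = R_Ax - M_A - M₀  [x>a] with R_A=2/15, M_A=0 = (2/15)·8 - 0 - 2 = -14/15 kN·m
Load 2 — point force P=9 kN at a=5 m (b=L-a=15):
  M_2 = Pa²(a+3b)(L-x)/L³ - Pa²b/L²  [x>a] = 9·5²·(5+3·15)·(20-8)/20³ - 9·5²·15/20² = 135/16 kN·m
Load 3 — triangular load w₀=-13 kN/m (0→w₀ over full span):
  M_3 = 3w₀Lx/20 - w₀L²/30 - w₀x³/(6L) = 3·(-13)·20·8/20 - (-13)·20²/30 - (-13)·8³/(6·20) = -416/5 kN·m
Load 4 — point force P=13 kN at a=15 m (b=L-a=5):
  M_4 = Pb²(3a+b)x/L³ - Pab²/L²  [x≤a] = 13·5²·(3·15+5)·8/20³ - 13·15·5²/20² = 65/16 kN·m
Superposition: M = Σ M_i = -2149/30 kN·m ≈ -71.633333 kN·m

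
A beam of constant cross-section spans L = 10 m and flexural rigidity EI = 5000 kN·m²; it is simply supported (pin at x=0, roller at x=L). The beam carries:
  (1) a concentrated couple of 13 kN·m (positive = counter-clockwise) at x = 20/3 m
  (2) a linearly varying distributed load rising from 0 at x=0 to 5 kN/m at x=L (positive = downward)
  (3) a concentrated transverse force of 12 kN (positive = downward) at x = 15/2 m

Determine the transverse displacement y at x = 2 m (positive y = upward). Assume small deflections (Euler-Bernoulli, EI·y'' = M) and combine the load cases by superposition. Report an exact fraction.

Load 1 — applied couple M₀=13 kN·m at a=20/3 m (b=L-a=10/3):
  y_1 = (M₀x³/(6L)+C₁x)/EI  [x≤a] with C₁=M₀(3b²-L²)/(6L)=-130/9 = (13·2³/(6·10)+(-130/9)·2)/5000 = -611/112500 m
Load 2 — triangular load w₀=5 kN/m (0→w₀ over full span):
  y_2 = -w₀x(7L⁴-10L²x²+3x⁴)/(360LEI) = -5·2·(7·10⁴-10·10²·2²+3·2⁴)/(360·10·5000) = -344/9375 m
Load 3 — point force P=12 kN at a=15/2 m (b=L-a=5/2):
  y_3 = -Pbx(L²-b²-x²)/(6LEI)  [x≤a] = -12·(5/2)·2·(10²-(5/2)²-2²)/(6·10·5000) = -359/20000 m
Superposition: y = Σ y_i = -54067/900000 m ≈ -0.060074 m

y(2) = -54067/900000 m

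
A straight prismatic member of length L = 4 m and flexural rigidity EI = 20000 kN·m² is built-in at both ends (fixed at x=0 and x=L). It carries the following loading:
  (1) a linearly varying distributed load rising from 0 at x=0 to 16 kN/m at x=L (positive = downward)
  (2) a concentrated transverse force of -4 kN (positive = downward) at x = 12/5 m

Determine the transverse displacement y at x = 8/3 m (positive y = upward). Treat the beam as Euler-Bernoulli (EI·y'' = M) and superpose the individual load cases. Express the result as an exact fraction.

Load 1 — triangular load w₀=16 kN/m (0→w₀ over full span):
  y_1 = -w₀x²(L-x)²(x+2L)/(120LEI) = -16·(8/3)²·(4-(8/3))²·((8/3)+2·4)/(120·4·20000) = -512/2278125 m
Load 2 — point force P=-4 kN at a=12/5 m (b=L-a=8/5):
  y_2 = -Pa²(L-x)²(3bL-(3b+a)(L-x))/(6L³EI)  [x>a] = -(-4)·(12/5)²·(4-(8/3))²·(3·(8/5)·4-(3·(8/5)+(12/5))·(4-(8/3)))/(6·4³·20000) = 4/78125 m
Superposition: y = Σ y_i = -9884/56953125 m ≈ -0.000174 m

y(8/3) = -9884/56953125 m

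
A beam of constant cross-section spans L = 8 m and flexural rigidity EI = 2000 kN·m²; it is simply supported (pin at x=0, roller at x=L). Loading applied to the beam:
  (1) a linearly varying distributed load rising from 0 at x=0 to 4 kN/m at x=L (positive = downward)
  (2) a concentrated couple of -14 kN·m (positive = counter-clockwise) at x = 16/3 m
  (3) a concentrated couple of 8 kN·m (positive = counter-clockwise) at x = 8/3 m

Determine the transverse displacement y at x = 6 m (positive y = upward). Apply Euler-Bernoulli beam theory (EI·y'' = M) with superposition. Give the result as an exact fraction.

Load 1 — triangular load w₀=4 kN/m (0→w₀ over full span):
  y_1 = -w₀x(7L⁴-10L²x²+3x⁴)/(360LEI) = -4·6·(7·8⁴-10·8²·6²+3·6⁴)/(360·8·2000) = -119/3000 m
Load 2 — applied couple M₀=-14 kN·m at a=16/3 m (b=L-a=8/3):
  y_2 = (M₀x³/(6L)-M₀(x-a)²/2+C₁x)/EI  [x>a] with C₁=M₀(3b²-L²)/(6L)=112/9 = ((-14)·6³/(6·8)-(-14)·(6-(16/3))²/2+(112/9)·6)/2000 = 133/18000 m
Load 3 — applied couple M₀=8 kN·m at a=8/3 m (b=L-a=16/3):
  y_3 = (M₀x³/(6L)-M₀(x-a)²/2+C₁x)/EI  [x>a] with C₁=M₀(3b²-L²)/(6L)=32/9 = (8·6³/(6·8)-8·(6-(8/3))²/2+(32/9)·6)/2000 = 29/4500 m
Superposition: y = Σ y_i = -31/1200 m ≈ -0.025833 m

y(6) = -31/1200 m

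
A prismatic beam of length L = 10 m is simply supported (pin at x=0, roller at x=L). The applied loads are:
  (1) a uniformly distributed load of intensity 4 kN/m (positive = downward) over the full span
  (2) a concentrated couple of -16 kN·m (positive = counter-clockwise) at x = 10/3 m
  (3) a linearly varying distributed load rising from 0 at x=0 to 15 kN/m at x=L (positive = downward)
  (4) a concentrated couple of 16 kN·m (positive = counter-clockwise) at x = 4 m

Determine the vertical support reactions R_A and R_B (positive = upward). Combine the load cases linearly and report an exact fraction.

Load 1 — uniform load w=4 kN/m over full span:
  R_A = wL/2 = 4·10/2 = 20 kN
  R_B = wL/2 = 4·10/2 = 20 kN
Load 2 — applied couple M₀=-16 kN·m at a=10/3 m (b=L-a=20/3):
  R_A = M₀/L = (-16)/10 = -8/5 kN
  R_B = -M₀/L = -(-16)/10 = 8/5 kN
Load 3 — triangular load w₀=15 kN/m (0→w₀ over full span):
  R_A = w₀L/6 = 15·10/6 = 25 kN
  R_B = w₀L/3 = 15·10/3 = 50 kN
Load 4 — applied couple M₀=16 kN·m at a=4 m (b=L-a=6):
  R_A = M₀/L = 16/10 = 8/5 kN
  R_B = -M₀/L = -16/10 = -8/5 kN
Superposition: R_A = 45 kN, R_B = 70 kN

R_A = 45 kN, R_B = 70 kN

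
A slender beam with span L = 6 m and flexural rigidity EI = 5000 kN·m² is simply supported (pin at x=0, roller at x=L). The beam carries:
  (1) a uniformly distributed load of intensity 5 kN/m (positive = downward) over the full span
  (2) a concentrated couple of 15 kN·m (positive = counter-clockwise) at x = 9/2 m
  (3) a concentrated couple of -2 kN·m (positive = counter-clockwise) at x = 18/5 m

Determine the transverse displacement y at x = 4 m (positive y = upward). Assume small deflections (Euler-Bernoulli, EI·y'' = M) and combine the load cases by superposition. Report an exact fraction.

y(4) = -85187/4500000 m

Load 1 — uniform load w=5 kN/m over full span:
  y_1 = -wx(L³-2Lx²+x³)/(24EI) = -5·4·(6³-2·6·4²+4³)/(24·5000) = -11/750 m
Load 2 — applied couple M₀=15 kN·m at a=9/2 m (b=L-a=3/2):
  y_2 = (M₀x³/(6L)+C₁x)/EI  [x≤a] with C₁=M₀(3b²-L²)/(6L)=-195/16 = (15·4³/(6·6)+(-195/16)·4)/5000 = -53/12000 m
Load 3 — applied couple M₀=-2 kN·m at a=18/5 m (b=L-a=12/5):
  y_3 = (M₀x³/(6L)-M₀(x-a)²/2+C₁x)/EI  [x>a] with C₁=M₀(3b²-L²)/(6L)=26/25 = ((-2)·4³/(6·6)-(-2)·(4-(18/5))²/2+(26/25)·4)/5000 = 43/281250 m
Superposition: y = Σ y_i = -85187/4500000 m ≈ -0.018930 m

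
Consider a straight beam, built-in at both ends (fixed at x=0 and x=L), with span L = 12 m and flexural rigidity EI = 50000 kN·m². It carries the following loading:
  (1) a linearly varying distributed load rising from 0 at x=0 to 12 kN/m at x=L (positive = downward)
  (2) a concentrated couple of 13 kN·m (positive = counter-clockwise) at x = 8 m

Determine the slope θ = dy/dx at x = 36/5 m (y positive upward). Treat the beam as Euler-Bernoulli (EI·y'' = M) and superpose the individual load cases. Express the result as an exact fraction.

θ(36/5) = 6159/7812500 rad

Load 1 — triangular load w₀=12 kN/m (0→w₀ over full span):
  θ_1 = -w₀(2x(L-x)(L-2x)(x+2L)+x²(L-x)²)/(120LEI) = -12·(2·(36/5)·(12-(36/5))·(12-2·(36/5))·((36/5)+2·12)+(36/5)²·(12-(36/5))²)/(120·12·50000) = 1296/1953125 rad
Load 2 — applied couple M₀=13 kN·m at a=8 m (b=L-a=4):
  θ_2 = (R_Ax²/2 - M_Ax)/EI  [x≤a] with R_A=13/9, M_A=13/3 = ((13/9)·(36/5)²/2 - (13/3)·(36/5))/50000 = 39/312500 rad
Superposition: θ = Σ θ_i = 6159/7812500 rad ≈ 0.000788 rad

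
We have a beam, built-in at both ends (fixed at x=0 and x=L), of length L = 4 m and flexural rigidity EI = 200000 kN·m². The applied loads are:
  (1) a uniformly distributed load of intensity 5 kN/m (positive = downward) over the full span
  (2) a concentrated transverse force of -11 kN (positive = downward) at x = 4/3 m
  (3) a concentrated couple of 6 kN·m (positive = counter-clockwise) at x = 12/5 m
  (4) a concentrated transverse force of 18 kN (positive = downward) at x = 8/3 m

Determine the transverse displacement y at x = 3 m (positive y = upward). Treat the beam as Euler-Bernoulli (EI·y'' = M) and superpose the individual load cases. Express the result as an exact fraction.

Load 1 — uniform load w=5 kN/m over full span:
  y_1 = -wx²(L-x)²/(24EI) = -5·3²·(4-3)²/(24·200000) = -3/320000 m
Load 2 — point force P=-11 kN at a=4/3 m (b=L-a=8/3):
  y_2 = -Pa²(L-x)²(3bL-(3b+a)(L-x))/(6L³EI)  [x>a] = -(-11)·(4/3)²·(4-3)²·(3·(8/3)·4-(3·(8/3)+(4/3))·(4-3))/(6·4³·200000) = 187/32400000 m
Load 3 — applied couple M₀=6 kN·m at a=12/5 m (b=L-a=8/5):
  y_3 = (R_Ax³/6 - M_Ax²/2 - M₀(x-a)²/2)/EI  [x>a] with R_A=54/25, M_A=48/25 = ((54/25)·3³/6 - (48/25)·3²/2 - 6·(3-(12/5))²/2)/200000 = 0 m
Load 4 — point force P=18 kN at a=8/3 m (b=L-a=4/3):
  y_4 = -Pa²(L-x)²(3bL-(3b+a)(L-x))/(6L³EI)  [x>a] = -18·(8/3)²·(4-3)²·(3·(4/3)·4-(3·(4/3)+(8/3))·(4-3))/(6·4³·200000) = -7/450000 m
Superposition: y = Σ y_i = -2483/129600000 m ≈ -0.000019 m

y(3) = -2483/129600000 m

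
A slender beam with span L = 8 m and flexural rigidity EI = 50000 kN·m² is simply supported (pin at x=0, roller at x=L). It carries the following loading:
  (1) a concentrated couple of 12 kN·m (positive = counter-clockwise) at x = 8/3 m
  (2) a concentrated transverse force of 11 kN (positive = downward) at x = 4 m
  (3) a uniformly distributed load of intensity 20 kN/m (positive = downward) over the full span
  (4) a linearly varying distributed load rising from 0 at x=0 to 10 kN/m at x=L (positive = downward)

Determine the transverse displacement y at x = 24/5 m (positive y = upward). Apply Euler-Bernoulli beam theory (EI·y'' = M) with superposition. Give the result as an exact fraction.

Load 1 — applied couple M₀=12 kN·m at a=8/3 m (b=L-a=16/3):
  y_1 = (M₀x³/(6L)-M₀(x-a)²/2+C₁x)/EI  [x>a] with C₁=M₀(3b²-L²)/(6L)=16/3 = (12·(24/5)³/(6·8)-12·((24/5)-(8/3))²/2+(16/3)·(24/5))/50000 = 608/1171875 m
Load 2 — point force P=11 kN at a=4 m (b=L-a=4):
  y_2 = -Pa(L-x)(2Lx-a²-x²)/(6LEI)  [x>a] = -11·4·(8-(24/5))·(2·8·(24/5)-4²-(24/5)²)/(6·8·50000) = -2596/1171875 m
Load 3 — uniform load w=20 kN/m over full span:
  y_3 = -wx(L³-2Lx²+x³)/(24EI) = -20·(24/5)·(8³-2·8·(24/5)²+(24/5)³)/(24·50000) = -7936/390625 m
Load 4 — triangular load w₀=10 kN/m (0→w₀ over full span):
  y_4 = -w₀x(7L⁴-10L²x²+3x⁴)/(360LEI) = -10·(24/5)·(7·8⁴-10·8²·(24/5)²+3·(24/5)⁴)/(360·8·50000) = -151552/29296875 m
Superposition: y = Σ y_i = -265484/9765625 m ≈ -0.027186 m

y(24/5) = -265484/9765625 m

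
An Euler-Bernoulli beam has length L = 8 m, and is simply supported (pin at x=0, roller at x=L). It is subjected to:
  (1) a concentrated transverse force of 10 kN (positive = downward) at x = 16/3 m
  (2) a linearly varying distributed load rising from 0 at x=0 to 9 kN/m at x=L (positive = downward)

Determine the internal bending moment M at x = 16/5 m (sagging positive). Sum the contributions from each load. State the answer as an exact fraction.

M(16/5) = 16096/375 kN·m

Load 1 — point force P=10 kN at a=16/3 m (b=L-a=8/3):
  M_1 = Pbx/L  [x≤a] = 10·(8/3)·(16/5)/8 = 32/3 kN·m
Load 2 — triangular load w₀=9 kN/m (0→w₀ over full span):
  M_2 = w₀Lx/6 - w₀x³/(6L) = 9·8·(16/5)/6 - 9·(16/5)³/(6·8) = 4032/125 kN·m
Superposition: M = Σ M_i = 16096/375 kN·m ≈ 42.922667 kN·m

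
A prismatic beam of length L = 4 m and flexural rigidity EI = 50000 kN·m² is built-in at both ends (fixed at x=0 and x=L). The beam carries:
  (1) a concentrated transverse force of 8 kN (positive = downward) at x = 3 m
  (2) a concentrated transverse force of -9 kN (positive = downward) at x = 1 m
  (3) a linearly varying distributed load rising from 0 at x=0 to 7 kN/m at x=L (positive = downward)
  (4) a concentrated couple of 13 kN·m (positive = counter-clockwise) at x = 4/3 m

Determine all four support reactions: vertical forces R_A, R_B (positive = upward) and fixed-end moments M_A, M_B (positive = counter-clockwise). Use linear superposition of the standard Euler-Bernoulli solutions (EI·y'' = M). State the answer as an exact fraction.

Load 1 — point force P=8 kN at a=3 m (b=L-a=1):
  R_A = Pb²(3a+b)/L³ = 8·1²·(3·3+1)/4³ = 5/4 kN
  M_A = Pab²/L² = 8·3·1²/4² = 3/2 kN·m
  R_B = Pa²(a+3b)/L³ = 8·3²·(3+3·1)/4³ = 27/4 kN
  M_B = -Pa²b/L² = -8·3²·1/4² = -9/2 kN·m
Load 2 — point force P=-9 kN at a=1 m (b=L-a=3):
  R_A = Pb²(3a+b)/L³ = (-9)·3²·(3·1+3)/4³ = -243/32 kN
  M_A = Pab²/L² = (-9)·1·3²/4² = -81/16 kN·m
  R_B = Pa²(a+3b)/L³ = (-9)·1²·(1+3·3)/4³ = -45/32 kN
  M_B = -Pa²b/L² = -(-9)·1²·3/4² = 27/16 kN·m
Load 3 — triangular load w₀=7 kN/m (0→w₀ over full span):
  R_A = 3w₀L/20 = 3·7·4/20 = 21/5 kN
  M_A = w₀L²/30 = 7·4²/30 = 56/15 kN·m
  R_B = 7w₀L/20 = 7·7·4/20 = 49/5 kN
  M_B = -w₀L²/20 = -7·4²/20 = -28/5 kN·m
Load 4 — applied couple M₀=13 kN·m at a=4/3 m (b=L-a=8/3):
  R_A = 6M₀ab/L³ = 6·13·(4/3)·(8/3)/4³ = 13/3 kN
  M_A = M₀b(2a-b)/L² = 13·(8/3)·(2·(4/3)-(8/3))/4² = 0 kN·m
  R_B = -6M₀ab/L³ = -6·13·(4/3)·(8/3)/4³ = -13/3 kN
  M_B = M₀a(2b-a)/L² = 13·(4/3)·(2·(8/3)-(4/3))/4² = 13/3 kN·m
Superposition: R_A = 1051/480 kN, M_A = 41/240 kN·m, R_B = 5189/480 kN, M_B = -979/240 kN·m

R_A = 1051/480 kN, M_A = 41/240 kN·m, R_B = 5189/480 kN, M_B = -979/240 kN·m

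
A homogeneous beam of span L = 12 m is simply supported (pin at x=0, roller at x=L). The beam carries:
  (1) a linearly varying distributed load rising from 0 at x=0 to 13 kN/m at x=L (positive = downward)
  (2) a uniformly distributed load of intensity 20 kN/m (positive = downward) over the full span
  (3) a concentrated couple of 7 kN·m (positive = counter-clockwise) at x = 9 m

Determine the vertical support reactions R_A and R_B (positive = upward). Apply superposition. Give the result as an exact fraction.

Load 1 — triangular load w₀=13 kN/m (0→w₀ over full span):
  R_A = w₀L/6 = 13·12/6 = 26 kN
  R_B = w₀L/3 = 13·12/3 = 52 kN
Load 2 — uniform load w=20 kN/m over full span:
  R_A = wL/2 = 20·12/2 = 120 kN
  R_B = wL/2 = 20·12/2 = 120 kN
Load 3 — applied couple M₀=7 kN·m at a=9 m (b=L-a=3):
  R_A = M₀/L = 7/12 kN
  R_B = -M₀/L = -7/12 kN
Superposition: R_A = 1759/12 kN, R_B = 2057/12 kN

R_A = 1759/12 kN, R_B = 2057/12 kN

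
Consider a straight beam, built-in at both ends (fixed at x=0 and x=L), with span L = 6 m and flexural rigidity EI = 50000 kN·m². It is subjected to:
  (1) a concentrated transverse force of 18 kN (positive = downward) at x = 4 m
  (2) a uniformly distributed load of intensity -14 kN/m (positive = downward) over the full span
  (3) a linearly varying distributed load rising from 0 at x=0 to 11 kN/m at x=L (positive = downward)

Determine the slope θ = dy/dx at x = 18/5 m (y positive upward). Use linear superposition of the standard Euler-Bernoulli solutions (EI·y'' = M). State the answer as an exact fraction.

Load 1 — point force P=18 kN at a=4 m (b=L-a=2):
  θ_1 = -Pb²x(2aL-(3a+b)x)/(2L³EI)  [x≤a] = -18·2²·(18/5)·(2·4·6-(3·4+2)·(18/5))/(2·6³·50000) = 9/312500 rad
Load 2 — uniform load w=-14 kN/m over full span:
  θ_2 = -wx(L-x)(L-2x)/(12EI) = -(-14)·(18/5)·(6-(18/5))·(6-2·(18/5))/(12·50000) = -189/781250 rad
Load 3 — triangular load w₀=11 kN/m (0→w₀ over full span):
  θ_3 = -w₀(2x(L-x)(L-2x)(x+2L)+x²(L-x)²)/(120LEI) = -11·(2·(18/5)·(6-(18/5))·(6-2·(18/5))·((18/5)+2·6)+(18/5)²·(6-(18/5))²)/(120·6·50000) = 297/3906250 rad
Superposition: θ = Σ θ_i = -1071/7812500 rad ≈ -0.000137 rad

θ(18/5) = -1071/7812500 rad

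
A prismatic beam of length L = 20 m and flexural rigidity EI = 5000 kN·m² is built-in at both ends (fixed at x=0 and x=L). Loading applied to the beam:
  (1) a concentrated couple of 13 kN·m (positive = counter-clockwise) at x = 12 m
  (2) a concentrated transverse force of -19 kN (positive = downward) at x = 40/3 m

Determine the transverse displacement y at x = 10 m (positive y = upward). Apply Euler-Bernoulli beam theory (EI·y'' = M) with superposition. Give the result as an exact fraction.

Load 1 — applied couple M₀=13 kN·m at a=12 m (b=L-a=8):
  y_1 = (R_Ax³/6 - M_Ax²/2)/EI  [x≤a] with R_A=117/125, M_A=104/25 = ((117/125)·10³/6 - (104/25)·10²/2)/5000 = -13/1250 m
Load 2 — point force P=-19 kN at a=40/3 m (b=L-a=20/3):
  y_2 = -Pb²x²(3aL-(3a+b)x)/(6L³EI)  [x≤a] = -(-19)·(20/3)²·10²·(3·(40/3)·20-(3·(40/3)+(20/3))·10)/(6·20³·5000) = 19/162 m
Superposition: y = Σ y_i = 5411/50625 m ≈ 0.106884 m

y(10) = 5411/50625 m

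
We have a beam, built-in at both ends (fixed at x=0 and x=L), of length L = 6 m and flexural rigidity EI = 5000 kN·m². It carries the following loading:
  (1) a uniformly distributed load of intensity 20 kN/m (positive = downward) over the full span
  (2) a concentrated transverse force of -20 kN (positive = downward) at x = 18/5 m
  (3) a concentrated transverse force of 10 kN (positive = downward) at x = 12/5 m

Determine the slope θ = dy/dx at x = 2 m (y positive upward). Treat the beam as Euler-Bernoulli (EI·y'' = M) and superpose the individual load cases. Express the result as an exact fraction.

θ(2) = -413/93750 rad

Load 1 — uniform load w=20 kN/m over full span:
  θ_1 = -wx(L-x)(L-2x)/(12EI) = -20·2·(6-2)·(6-2·2)/(12·5000) = -2/375 rad
Load 2 — point force P=-20 kN at a=18/5 m (b=L-a=12/5):
  θ_2 = -Pb²x(2aL-(3a+b)x)/(2L³EI)  [x≤a] = -(-20)·(12/5)²·2·(2·(18/5)·6-(3·(18/5)+(12/5))·2)/(2·6³·5000) = 28/15625 rad
Load 3 — point force P=10 kN at a=12/5 m (b=L-a=18/5):
  θ_3 = -Pb²x(2aL-(3a+b)x)/(2L³EI)  [x≤a] = -10·(18/5)²·2·(2·(12/5)·6-(3·(12/5)+(18/5))·2)/(2·6³·5000) = -27/31250 rad
Superposition: θ = Σ θ_i = -413/93750 rad ≈ -0.004405 rad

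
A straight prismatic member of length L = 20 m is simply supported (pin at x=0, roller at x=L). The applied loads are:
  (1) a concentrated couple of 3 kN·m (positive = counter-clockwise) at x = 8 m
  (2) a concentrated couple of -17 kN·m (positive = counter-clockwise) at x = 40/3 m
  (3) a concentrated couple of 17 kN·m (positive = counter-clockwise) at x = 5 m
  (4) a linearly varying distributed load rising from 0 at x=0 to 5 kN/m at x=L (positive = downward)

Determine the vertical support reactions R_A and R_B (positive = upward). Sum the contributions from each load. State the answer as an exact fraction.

Load 1 — applied couple M₀=3 kN·m at a=8 m (b=L-a=12):
  R_A = M₀/L = 3/20 kN
  R_B = -M₀/L = -3/20 kN
Load 2 — applied couple M₀=-17 kN·m at a=40/3 m (b=L-a=20/3):
  R_A = M₀/L = (-17)/20 = -17/20 kN
  R_B = -M₀/L = -(-17)/20 = 17/20 kN
Load 3 — applied couple M₀=17 kN·m at a=5 m (b=L-a=15):
  R_A = M₀/L = 17/20 kN
  R_B = -M₀/L = -17/20 kN
Load 4 — triangular load w₀=5 kN/m (0→w₀ over full span):
  R_A = w₀L/6 = 5·20/6 = 50/3 kN
  R_B = w₀L/3 = 5·20/3 = 100/3 kN
Superposition: R_A = 1009/60 kN, R_B = 1991/60 kN

R_A = 1009/60 kN, R_B = 1991/60 kN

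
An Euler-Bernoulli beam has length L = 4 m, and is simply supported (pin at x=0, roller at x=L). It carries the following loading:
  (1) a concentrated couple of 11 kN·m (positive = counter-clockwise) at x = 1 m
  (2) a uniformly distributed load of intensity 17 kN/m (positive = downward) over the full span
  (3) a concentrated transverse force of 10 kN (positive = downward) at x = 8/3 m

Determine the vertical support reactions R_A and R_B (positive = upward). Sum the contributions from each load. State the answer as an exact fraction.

R_A = 481/12 kN, R_B = 455/12 kN

Load 1 — applied couple M₀=11 kN·m at a=1 m (b=L-a=3):
  R_A = M₀/L = 11/4 kN
  R_B = -M₀/L = -11/4 kN
Load 2 — uniform load w=17 kN/m over full span:
  R_A = wL/2 = 17·4/2 = 34 kN
  R_B = wL/2 = 17·4/2 = 34 kN
Load 3 — point force P=10 kN at a=8/3 m (b=L-a=4/3):
  R_A = Pb/L = 10·(4/3)/4 = 10/3 kN
  R_B = Pa/L = 10·(8/3)/4 = 20/3 kN
Superposition: R_A = 481/12 kN, R_B = 455/12 kN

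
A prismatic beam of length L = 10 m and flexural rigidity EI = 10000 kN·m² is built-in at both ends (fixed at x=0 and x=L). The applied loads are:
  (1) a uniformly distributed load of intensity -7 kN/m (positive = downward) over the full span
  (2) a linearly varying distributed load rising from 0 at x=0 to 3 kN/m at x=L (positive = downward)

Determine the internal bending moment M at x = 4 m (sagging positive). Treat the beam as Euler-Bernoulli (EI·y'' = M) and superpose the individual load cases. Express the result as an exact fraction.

Load 1 — uniform load w=-7 kN/m over full span:
  M_1 = wLx/2 - wL²/12 - wx²/2 = (-7)·10·4/2 - (-7)·10²/12 - (-7)·4²/2 = -77/3 kN·m
Load 2 — triangular load w₀=3 kN/m (0→w₀ over full span):
  M_2 = 3w₀Lx/20 - w₀L²/30 - w₀x³/(6L) = 3·3·10·4/20 - 3·10²/30 - 3·4³/(6·10) = 24/5 kN·m
Superposition: M = Σ M_i = -313/15 kN·m ≈ -20.866667 kN·m

M(4) = -313/15 kN·m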